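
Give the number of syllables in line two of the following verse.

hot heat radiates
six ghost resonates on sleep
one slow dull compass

Line two: six (1), ghost (1), resonates (3), on (1), sleep (1) → 7

7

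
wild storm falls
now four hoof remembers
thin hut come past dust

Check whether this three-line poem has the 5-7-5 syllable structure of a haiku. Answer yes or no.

Line 1: wild (1), storm (1), falls (1) → 3 (expected 5)
Line 2: now (1), four (1), hoof (1), remembers (3) → 6 (expected 7)
Line 3: thin (1), hut (1), come (1), past (1), dust (1) → 5 ✓

No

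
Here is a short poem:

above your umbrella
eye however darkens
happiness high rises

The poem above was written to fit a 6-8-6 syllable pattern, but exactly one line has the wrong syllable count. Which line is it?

Line 2

Line 1: above (2), your (1), umbrella (3) → 6 ✓
Line 2: eye (1), however (3), darkens (2) → 6 (expected 8)
Line 3: happiness (3), high (1), rises (2) → 6 ✓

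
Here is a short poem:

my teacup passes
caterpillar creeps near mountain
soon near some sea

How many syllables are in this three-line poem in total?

17

Line 1: "my teacup passes": 1+2+2 = 5
Line 2: "caterpillar creeps near mountain": 4+1+1+2 = 8
Line 3: "soon near some sea": 1+1+1+1 = 4
Total: 5 + 8 + 4 = 17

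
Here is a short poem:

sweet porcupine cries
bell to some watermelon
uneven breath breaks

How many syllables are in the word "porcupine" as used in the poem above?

3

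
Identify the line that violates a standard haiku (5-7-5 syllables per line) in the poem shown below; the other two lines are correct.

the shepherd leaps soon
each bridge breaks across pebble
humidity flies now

Line 1: "the shepherd leaps soon": 1+2+1+1 = 5 ✓
Line 2: "each bridge breaks across pebble": 1+1+1+2+2 = 7 ✓
Line 3: "humidity flies now": 4+1+1 = 6 (expected 5)

Line 3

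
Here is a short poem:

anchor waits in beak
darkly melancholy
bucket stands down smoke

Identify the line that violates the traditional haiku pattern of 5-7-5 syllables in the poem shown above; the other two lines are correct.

Line 1: "anchor waits in beak": 2+1+1+1 = 5 ✓
Line 2: "darkly melancholy": 2+4 = 6 (expected 7)
Line 3: "bucket stands down smoke": 2+1+1+1 = 5 ✓

Line 2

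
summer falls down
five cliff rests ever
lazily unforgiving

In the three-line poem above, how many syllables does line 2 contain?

5

Line 2: five(1) + cliff(1) + rests(1) + ever(2) = 5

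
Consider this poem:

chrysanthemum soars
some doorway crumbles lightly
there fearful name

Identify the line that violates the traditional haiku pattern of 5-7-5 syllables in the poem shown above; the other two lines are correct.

Line 3

Line 1: chrysanthemum (4), soars (1) → 5 ✓
Line 2: some (1), doorway (2), crumbles (2), lightly (2) → 7 ✓
Line 3: there (1), fearful (2), name (1) → 4 (expected 5)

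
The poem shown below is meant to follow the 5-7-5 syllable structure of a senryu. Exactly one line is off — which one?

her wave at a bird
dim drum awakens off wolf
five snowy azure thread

The third line

Line 1: her(1) + wave(1) + at(1) + a(1) + bird(1) = 5 ✓
Line 2: dim(1) + drum(1) + awakens(3) + off(1) + wolf(1) = 7 ✓
Line 3: five(1) + snowy(2) + azure(2) + thread(1) = 6 (expected 5)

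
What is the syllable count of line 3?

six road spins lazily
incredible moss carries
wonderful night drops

Line 3: "wonderful night drops": 3+1+1 = 5

5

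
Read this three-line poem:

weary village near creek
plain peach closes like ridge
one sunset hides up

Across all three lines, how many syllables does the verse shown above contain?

17

Line 1: weary(2) + village(2) + near(1) + creek(1) = 6
Line 2: plain(1) + peach(1) + closes(2) + like(1) + ridge(1) = 6
Line 3: one(1) + sunset(2) + hides(1) + up(1) = 5
Total: 6 + 6 + 5 = 17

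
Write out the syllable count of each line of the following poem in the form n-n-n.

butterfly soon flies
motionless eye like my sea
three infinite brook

5-7-5

Line 1: "butterfly soon flies": 3+1+1 = 5
Line 2: "motionless eye like my sea": 3+1+1+1+1 = 7
Line 3: "three infinite brook": 1+3+1 = 5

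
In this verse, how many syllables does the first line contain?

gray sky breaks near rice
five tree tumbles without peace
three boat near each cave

The first line: gray(1) + sky(1) + breaks(1) + near(1) + rice(1) = 5

5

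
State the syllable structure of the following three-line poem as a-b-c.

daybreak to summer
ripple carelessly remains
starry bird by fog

Line 1: daybreak(2) + to(1) + summer(2) = 5
Line 2: ripple(2) + carelessly(3) + remains(2) = 7
Line 3: starry(2) + bird(1) + by(1) + fog(1) = 5

5-7-5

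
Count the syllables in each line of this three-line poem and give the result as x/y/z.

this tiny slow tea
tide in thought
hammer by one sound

Line 1: "this tiny slow tea": 1+2+1+1 = 5
Line 2: "tide in thought": 1+1+1 = 3
Line 3: "hammer by one sound": 2+1+1+1 = 5

5/3/5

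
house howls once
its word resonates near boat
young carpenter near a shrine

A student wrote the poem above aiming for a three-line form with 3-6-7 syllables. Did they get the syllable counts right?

No

Line 1: house (1), howls (1), once (1) → 3 ✓
Line 2: its (1), word (1), resonates (3), near (1), boat (1) → 7 (expected 6)
Line 3: young (1), carpenter (3), near (1), a (1), shrine (1) → 7 ✓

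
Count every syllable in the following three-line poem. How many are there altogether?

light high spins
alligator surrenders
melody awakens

Line 1: light (1), high (1), spins (1) → 3
Line 2: alligator (4), surrenders (3) → 7
Line 3: melody (3), awakens (3) → 6
Total: 3 + 7 + 6 = 16

16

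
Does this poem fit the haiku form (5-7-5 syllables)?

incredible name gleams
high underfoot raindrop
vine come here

Line 1: incredible(4) + name(1) + gleams(1) = 6 (expected 5)
Line 2: high(1) + underfoot(3) + raindrop(2) = 6 (expected 7)
Line 3: vine(1) + come(1) + here(1) = 3 (expected 5)

No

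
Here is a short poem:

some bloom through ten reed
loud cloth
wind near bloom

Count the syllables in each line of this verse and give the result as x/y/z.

Line 1: "some bloom through ten reed": 1+1+1+1+1 = 5
Line 2: "loud cloth": 1+1 = 2
Line 3: "wind near bloom": 1+1+1 = 3

5/2/3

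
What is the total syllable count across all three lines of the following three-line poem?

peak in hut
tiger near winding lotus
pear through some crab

14

Line 1: "peak in hut": 1+1+1 = 3
Line 2: "tiger near winding lotus": 2+1+2+2 = 7
Line 3: "pear through some crab": 1+1+1+1 = 4
Total: 3 + 7 + 4 = 14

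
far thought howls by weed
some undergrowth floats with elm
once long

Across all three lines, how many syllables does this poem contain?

Line 1: far (1), thought (1), howls (1), by (1), weed (1) → 5
Line 2: some (1), undergrowth (3), floats (1), with (1), elm (1) → 7
Line 3: once (1), long (1) → 2
Total: 5 + 7 + 2 = 14

14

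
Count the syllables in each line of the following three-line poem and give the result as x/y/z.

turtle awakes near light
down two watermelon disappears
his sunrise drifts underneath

6/9/7

Line 1: turtle (2), awakes (2), near (1), light (1) → 6
Line 2: down (1), two (1), watermelon (4), disappears (3) → 9
Line 3: his (1), sunrise (2), drifts (1), underneath (3) → 7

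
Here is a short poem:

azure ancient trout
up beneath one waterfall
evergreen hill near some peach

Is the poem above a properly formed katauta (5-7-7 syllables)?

Line 1: azure (2), ancient (2), trout (1) → 5 ✓
Line 2: up (1), beneath (2), one (1), waterfall (3) → 7 ✓
Line 3: evergreen (3), hill (1), near (1), some (1), peach (1) → 7 ✓

Yes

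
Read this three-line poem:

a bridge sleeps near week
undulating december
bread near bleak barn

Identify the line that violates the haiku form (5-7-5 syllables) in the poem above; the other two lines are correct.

The third line

Line 1: "a bridge sleeps near week": 1+1+1+1+1 = 5 ✓
Line 2: "undulating december": 4+3 = 7 ✓
Line 3: "bread near bleak barn": 1+1+1+1 = 4 (expected 5)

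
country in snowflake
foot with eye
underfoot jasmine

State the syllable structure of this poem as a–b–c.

5–3–5

Line 1: country (2), in (1), snowflake (2) → 5
Line 2: foot (1), with (1), eye (1) → 3
Line 3: underfoot (3), jasmine (2) → 5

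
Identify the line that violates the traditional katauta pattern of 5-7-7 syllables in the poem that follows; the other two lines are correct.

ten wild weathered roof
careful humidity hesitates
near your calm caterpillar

Line 2

Line 1: ten(1) + wild(1) + weathered(2) + roof(1) = 5 ✓
Line 2: careful(2) + humidity(4) + hesitates(3) = 9 (expected 7)
Line 3: near(1) + your(1) + calm(1) + caterpillar(4) = 7 ✓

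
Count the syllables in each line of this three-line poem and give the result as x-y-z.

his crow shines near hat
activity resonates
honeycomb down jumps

5-7-5

Line 1: "his crow shines near hat": 1+1+1+1+1 = 5
Line 2: "activity resonates": 4+3 = 7
Line 3: "honeycomb down jumps": 3+1+1 = 5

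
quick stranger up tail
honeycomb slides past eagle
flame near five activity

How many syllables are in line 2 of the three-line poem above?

Line 2: honeycomb (3), slides (1), past (1), eagle (2) → 7

7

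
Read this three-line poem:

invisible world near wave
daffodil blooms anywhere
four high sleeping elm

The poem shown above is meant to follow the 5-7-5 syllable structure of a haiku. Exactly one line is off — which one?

Line 1: "invisible world near wave": 4+1+1+1 = 7 (expected 5)
Line 2: "daffodil blooms anywhere": 3+1+3 = 7 ✓
Line 3: "four high sleeping elm": 1+1+2+1 = 5 ✓

Line 1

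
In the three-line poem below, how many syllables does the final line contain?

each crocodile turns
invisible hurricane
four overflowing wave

The final line: four(1) + overflowing(4) + wave(1) = 6

6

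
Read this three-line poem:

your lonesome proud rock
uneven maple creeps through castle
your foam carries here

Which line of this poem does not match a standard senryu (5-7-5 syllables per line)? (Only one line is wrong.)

Line 1: "your lonesome proud rock": 1+2+1+1 = 5 ✓
Line 2: "uneven maple creeps through castle": 3+2+1+1+2 = 9 (expected 7)
Line 3: "your foam carries here": 1+1+2+1 = 5 ✓

Line 2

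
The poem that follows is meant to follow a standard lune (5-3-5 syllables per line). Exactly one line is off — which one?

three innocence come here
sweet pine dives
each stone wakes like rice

Line 1: "three innocence come here": 1+3+1+1 = 6 (expected 5)
Line 2: "sweet pine dives": 1+1+1 = 3 ✓
Line 3: "each stone wakes like rice": 1+1+1+1+1 = 5 ✓

Line 1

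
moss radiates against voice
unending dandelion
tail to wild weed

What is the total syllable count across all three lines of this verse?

Line 1: moss (1), radiates (3), against (2), voice (1) → 7
Line 2: unending (3), dandelion (4) → 7
Line 3: tail (1), to (1), wild (1), weed (1) → 4
Total: 7 + 7 + 4 = 18

18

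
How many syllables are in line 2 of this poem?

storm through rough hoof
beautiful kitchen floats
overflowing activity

Line 2: beautiful(3) + kitchen(2) + floats(1) = 6

6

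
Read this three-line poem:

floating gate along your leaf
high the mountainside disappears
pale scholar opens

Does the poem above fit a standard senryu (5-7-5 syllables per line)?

No

Line 1: floating(2) + gate(1) + along(2) + your(1) + leaf(1) = 7 (expected 5)
Line 2: high(1) + the(1) + mountainside(3) + disappears(3) = 8 (expected 7)
Line 3: pale(1) + scholar(2) + opens(2) = 5 ✓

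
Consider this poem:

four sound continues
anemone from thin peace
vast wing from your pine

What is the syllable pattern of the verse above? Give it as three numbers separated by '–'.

Line 1: four (1), sound (1), continues (3) → 5
Line 2: anemone (4), from (1), thin (1), peace (1) → 7
Line 3: vast (1), wing (1), from (1), your (1), pine (1) → 5

5–7–5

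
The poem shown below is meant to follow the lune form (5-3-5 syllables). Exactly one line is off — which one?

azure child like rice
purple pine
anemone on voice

Line 3

Line 1: "azure child like rice": 2+1+1+1 = 5 ✓
Line 2: "purple pine": 2+1 = 3 ✓
Line 3: "anemone on voice": 4+1+1 = 6 (expected 5)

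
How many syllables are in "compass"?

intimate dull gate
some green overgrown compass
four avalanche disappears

"compass" has 2 syllables.

2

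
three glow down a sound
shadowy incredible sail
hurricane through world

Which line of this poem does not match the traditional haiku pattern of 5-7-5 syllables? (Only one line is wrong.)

Line 1: "three glow down a sound": 1+1+1+1+1 = 5 ✓
Line 2: "shadowy incredible sail": 3+4+1 = 8 (expected 7)
Line 3: "hurricane through world": 3+1+1 = 5 ✓

Line 2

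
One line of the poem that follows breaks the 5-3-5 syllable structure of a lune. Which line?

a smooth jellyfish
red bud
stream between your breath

Line 1: a (1), smooth (1), jellyfish (3) → 5 ✓
Line 2: red (1), bud (1) → 2 (expected 3)
Line 3: stream (1), between (2), your (1), breath (1) → 5 ✓

The second line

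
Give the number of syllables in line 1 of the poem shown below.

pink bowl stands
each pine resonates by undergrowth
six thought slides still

Line 1: pink(1) + bowl(1) + stands(1) = 3

3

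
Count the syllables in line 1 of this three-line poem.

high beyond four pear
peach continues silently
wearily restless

5

Line 1: high (1), beyond (2), four (1), pear (1) → 5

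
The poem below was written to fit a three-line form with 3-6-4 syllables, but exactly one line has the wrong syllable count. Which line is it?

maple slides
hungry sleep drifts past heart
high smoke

Line 1: "maple slides": 2+1 = 3 ✓
Line 2: "hungry sleep drifts past heart": 2+1+1+1+1 = 6 ✓
Line 3: "high smoke": 1+1 = 2 (expected 4)

The third line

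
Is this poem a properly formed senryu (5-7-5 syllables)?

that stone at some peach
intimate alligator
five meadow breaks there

Yes

Line 1: that(1) + stone(1) + at(1) + some(1) + peach(1) = 5 ✓
Line 2: intimate(3) + alligator(4) = 7 ✓
Line 3: five(1) + meadow(2) + breaks(1) + there(1) = 5 ✓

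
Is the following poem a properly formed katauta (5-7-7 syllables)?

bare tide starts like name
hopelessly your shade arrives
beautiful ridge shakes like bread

Line 1: bare(1) + tide(1) + starts(1) + like(1) + name(1) = 5 ✓
Line 2: hopelessly(3) + your(1) + shade(1) + arrives(2) = 7 ✓
Line 3: beautiful(3) + ridge(1) + shakes(1) + like(1) + bread(1) = 7 ✓

Yes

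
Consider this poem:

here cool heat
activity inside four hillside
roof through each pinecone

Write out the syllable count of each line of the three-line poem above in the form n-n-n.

Line 1: here(1) + cool(1) + heat(1) = 3
Line 2: activity(4) + inside(2) + four(1) + hillside(2) = 9
Line 3: roof(1) + through(1) + each(1) + pinecone(2) = 5

3-9-5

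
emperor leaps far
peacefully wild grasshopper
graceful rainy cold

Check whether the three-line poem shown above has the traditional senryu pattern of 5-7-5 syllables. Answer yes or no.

Yes

Line 1: "emperor leaps far": 3+1+1 = 5 ✓
Line 2: "peacefully wild grasshopper": 3+1+3 = 7 ✓
Line 3: "graceful rainy cold": 2+2+1 = 5 ✓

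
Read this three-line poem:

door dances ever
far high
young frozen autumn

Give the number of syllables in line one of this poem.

5

Line one: "door dances ever": 1+2+2 = 5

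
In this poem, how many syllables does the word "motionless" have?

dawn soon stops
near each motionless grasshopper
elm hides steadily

3

"motionless" has 3 syllables.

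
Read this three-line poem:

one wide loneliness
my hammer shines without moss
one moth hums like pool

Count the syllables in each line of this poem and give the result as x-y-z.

Line 1: one(1) + wide(1) + loneliness(3) = 5
Line 2: my(1) + hammer(2) + shines(1) + without(2) + moss(1) = 7
Line 3: one(1) + moth(1) + hums(1) + like(1) + pool(1) = 5

5-7-5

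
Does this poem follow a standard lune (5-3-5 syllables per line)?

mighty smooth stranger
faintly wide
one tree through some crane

Yes

Line 1: mighty (2), smooth (1), stranger (2) → 5 ✓
Line 2: faintly (2), wide (1) → 3 ✓
Line 3: one (1), tree (1), through (1), some (1), crane (1) → 5 ✓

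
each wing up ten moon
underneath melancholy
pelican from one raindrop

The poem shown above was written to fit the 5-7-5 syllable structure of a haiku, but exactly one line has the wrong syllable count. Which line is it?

Line 1: each (1), wing (1), up (1), ten (1), moon (1) → 5 ✓
Line 2: underneath (3), melancholy (4) → 7 ✓
Line 3: pelican (3), from (1), one (1), raindrop (2) → 7 (expected 5)

The third line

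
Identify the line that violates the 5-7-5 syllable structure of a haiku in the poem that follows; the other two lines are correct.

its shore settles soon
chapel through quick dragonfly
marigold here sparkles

Line 3

Line 1: its (1), shore (1), settles (2), soon (1) → 5 ✓
Line 2: chapel (2), through (1), quick (1), dragonfly (3) → 7 ✓
Line 3: marigold (3), here (1), sparkles (2) → 6 (expected 5)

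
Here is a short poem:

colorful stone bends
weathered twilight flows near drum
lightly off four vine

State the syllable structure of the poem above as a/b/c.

5/7/5

Line 1: "colorful stone bends": 3+1+1 = 5
Line 2: "weathered twilight flows near drum": 2+2+1+1+1 = 7
Line 3: "lightly off four vine": 2+1+1+1 = 5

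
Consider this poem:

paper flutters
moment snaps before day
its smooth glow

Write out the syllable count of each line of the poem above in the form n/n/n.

Line 1: "paper flutters": 2+2 = 4
Line 2: "moment snaps before day": 2+1+2+1 = 6
Line 3: "its smooth glow": 1+1+1 = 3

4/6/3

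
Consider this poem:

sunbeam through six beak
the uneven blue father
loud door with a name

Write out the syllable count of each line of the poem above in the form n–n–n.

Line 1: sunbeam(2) + through(1) + six(1) + beak(1) = 5
Line 2: the(1) + uneven(3) + blue(1) + father(2) = 7
Line 3: loud(1) + door(1) + with(1) + a(1) + name(1) = 5

5–7–5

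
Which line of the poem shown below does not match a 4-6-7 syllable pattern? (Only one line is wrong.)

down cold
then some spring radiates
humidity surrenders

The first line

Line 1: "down cold": 1+1 = 2 (expected 4)
Line 2: "then some spring radiates": 1+1+1+3 = 6 ✓
Line 3: "humidity surrenders": 4+3 = 7 ✓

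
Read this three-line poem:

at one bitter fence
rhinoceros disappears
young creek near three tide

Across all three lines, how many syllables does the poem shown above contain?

17

Line 1: "at one bitter fence": 1+1+2+1 = 5
Line 2: "rhinoceros disappears": 4+3 = 7
Line 3: "young creek near three tide": 1+1+1+1+1 = 5
Total: 5 + 7 + 5 = 17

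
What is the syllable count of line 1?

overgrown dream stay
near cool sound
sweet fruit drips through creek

Line 1: overgrown(3) + dream(1) + stay(1) = 5

5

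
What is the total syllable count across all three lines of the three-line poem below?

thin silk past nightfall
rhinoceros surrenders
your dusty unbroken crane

19

Line 1: thin(1) + silk(1) + past(1) + nightfall(2) = 5
Line 2: rhinoceros(4) + surrenders(3) = 7
Line 3: your(1) + dusty(2) + unbroken(3) + crane(1) = 7
Total: 5 + 7 + 7 = 19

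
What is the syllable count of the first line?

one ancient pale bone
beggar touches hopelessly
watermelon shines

5

The first line: "one ancient pale bone": 1+2+1+1 = 5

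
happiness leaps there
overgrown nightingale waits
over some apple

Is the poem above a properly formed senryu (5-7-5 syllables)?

Line 1: "happiness leaps there": 3+1+1 = 5 ✓
Line 2: "overgrown nightingale waits": 3+3+1 = 7 ✓
Line 3: "over some apple": 2+1+2 = 5 ✓

Yes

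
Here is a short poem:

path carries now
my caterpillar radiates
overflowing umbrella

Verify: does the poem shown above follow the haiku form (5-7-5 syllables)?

Line 1: path (1), carries (2), now (1) → 4 (expected 5)
Line 2: my (1), caterpillar (4), radiates (3) → 8 (expected 7)
Line 3: overflowing (4), umbrella (3) → 7 (expected 5)

No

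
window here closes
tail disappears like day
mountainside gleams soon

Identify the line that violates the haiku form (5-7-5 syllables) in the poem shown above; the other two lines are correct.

Line 1: "window here closes": 2+1+2 = 5 ✓
Line 2: "tail disappears like day": 1+3+1+1 = 6 (expected 7)
Line 3: "mountainside gleams soon": 3+1+1 = 5 ✓

Line 2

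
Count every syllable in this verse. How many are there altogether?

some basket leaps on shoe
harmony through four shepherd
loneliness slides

Line 1: "some basket leaps on shoe": 1+2+1+1+1 = 6
Line 2: "harmony through four shepherd": 3+1+1+2 = 7
Line 3: "loneliness slides": 3+1 = 4
Total: 6 + 7 + 4 = 17

17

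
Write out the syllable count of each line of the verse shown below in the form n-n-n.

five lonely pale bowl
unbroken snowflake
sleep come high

5-5-3

Line 1: five (1), lonely (2), pale (1), bowl (1) → 5
Line 2: unbroken (3), snowflake (2) → 5
Line 3: sleep (1), come (1), high (1) → 3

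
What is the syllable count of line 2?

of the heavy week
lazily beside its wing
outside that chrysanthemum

7

Line 2: lazily (3), beside (2), its (1), wing (1) → 7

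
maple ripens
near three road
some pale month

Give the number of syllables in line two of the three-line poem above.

Line two: near (1), three (1), road (1) → 3

3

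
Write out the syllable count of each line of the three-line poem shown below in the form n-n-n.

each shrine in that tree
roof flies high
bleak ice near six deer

5-3-5

Line 1: each (1), shrine (1), in (1), that (1), tree (1) → 5
Line 2: roof (1), flies (1), high (1) → 3
Line 3: bleak (1), ice (1), near (1), six (1), deer (1) → 5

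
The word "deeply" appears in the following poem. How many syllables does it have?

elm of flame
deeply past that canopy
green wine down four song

2

"deeply" has 2 syllables.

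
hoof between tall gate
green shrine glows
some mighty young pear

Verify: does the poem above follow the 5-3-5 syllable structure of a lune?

Line 1: hoof (1), between (2), tall (1), gate (1) → 5 ✓
Line 2: green (1), shrine (1), glows (1) → 3 ✓
Line 3: some (1), mighty (2), young (1), pear (1) → 5 ✓

Yes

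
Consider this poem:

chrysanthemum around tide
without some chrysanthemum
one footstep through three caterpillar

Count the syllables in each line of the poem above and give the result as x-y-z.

Line 1: chrysanthemum(4) + around(2) + tide(1) = 7
Line 2: without(2) + some(1) + chrysanthemum(4) = 7
Line 3: one(1) + footstep(2) + through(1) + three(1) + caterpillar(4) = 9

7-7-9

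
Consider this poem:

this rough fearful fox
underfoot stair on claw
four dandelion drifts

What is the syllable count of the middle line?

The middle line: underfoot (3), stair (1), on (1), claw (1) → 6

6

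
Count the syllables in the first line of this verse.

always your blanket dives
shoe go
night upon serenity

The first line: "always your blanket dives": 2+1+2+1 = 6

6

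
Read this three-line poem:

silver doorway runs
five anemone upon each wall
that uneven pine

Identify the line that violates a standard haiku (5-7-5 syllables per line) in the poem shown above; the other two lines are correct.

Line 1: silver (2), doorway (2), runs (1) → 5 ✓
Line 2: five (1), anemone (4), upon (2), each (1), wall (1) → 9 (expected 7)
Line 3: that (1), uneven (3), pine (1) → 5 ✓

The second line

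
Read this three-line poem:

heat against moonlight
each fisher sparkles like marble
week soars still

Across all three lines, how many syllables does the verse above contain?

Line 1: "heat against moonlight": 1+2+2 = 5
Line 2: "each fisher sparkles like marble": 1+2+2+1+2 = 8
Line 3: "week soars still": 1+1+1 = 3
Total: 5 + 8 + 3 = 16

16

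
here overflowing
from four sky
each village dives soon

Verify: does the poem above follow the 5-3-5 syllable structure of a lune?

Line 1: "here overflowing": 1+4 = 5 ✓
Line 2: "from four sky": 1+1+1 = 3 ✓
Line 3: "each village dives soon": 1+2+1+1 = 5 ✓

Yes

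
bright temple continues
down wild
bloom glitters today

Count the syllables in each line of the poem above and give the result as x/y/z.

Line 1: bright (1), temple (2), continues (3) → 6
Line 2: down (1), wild (1) → 2
Line 3: bloom (1), glitters (2), today (2) → 5

6/2/5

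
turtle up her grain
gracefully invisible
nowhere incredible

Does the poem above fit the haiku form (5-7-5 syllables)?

No

Line 1: turtle (2), up (1), her (1), grain (1) → 5 ✓
Line 2: gracefully (3), invisible (4) → 7 ✓
Line 3: nowhere (2), incredible (4) → 6 (expected 5)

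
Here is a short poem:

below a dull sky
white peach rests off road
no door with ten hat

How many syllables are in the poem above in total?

15

Line 1: below (2), a (1), dull (1), sky (1) → 5
Line 2: white (1), peach (1), rests (1), off (1), road (1) → 5
Line 3: no (1), door (1), with (1), ten (1), hat (1) → 5
Total: 5 + 5 + 5 = 15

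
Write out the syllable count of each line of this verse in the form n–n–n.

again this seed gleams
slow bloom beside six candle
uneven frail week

Line 1: again(2) + this(1) + seed(1) + gleams(1) = 5
Line 2: slow(1) + bloom(1) + beside(2) + six(1) + candle(2) = 7
Line 3: uneven(3) + frail(1) + week(1) = 5

5–7–5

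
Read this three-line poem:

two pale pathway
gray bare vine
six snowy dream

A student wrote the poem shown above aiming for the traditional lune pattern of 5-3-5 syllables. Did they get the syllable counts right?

No

Line 1: two(1) + pale(1) + pathway(2) = 4 (expected 5)
Line 2: gray(1) + bare(1) + vine(1) = 3 ✓
Line 3: six(1) + snowy(2) + dream(1) = 4 (expected 5)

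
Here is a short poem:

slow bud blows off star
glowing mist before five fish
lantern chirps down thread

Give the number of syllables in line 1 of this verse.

5

Line 1: slow(1) + bud(1) + blows(1) + off(1) + star(1) = 5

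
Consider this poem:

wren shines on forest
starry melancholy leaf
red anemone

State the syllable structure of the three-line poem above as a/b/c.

5/7/5

Line 1: wren (1), shines (1), on (1), forest (2) → 5
Line 2: starry (2), melancholy (4), leaf (1) → 7
Line 3: red (1), anemone (4) → 5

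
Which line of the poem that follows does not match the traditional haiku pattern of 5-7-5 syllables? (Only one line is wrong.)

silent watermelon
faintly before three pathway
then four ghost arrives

Line 1

Line 1: silent (2), watermelon (4) → 6 (expected 5)
Line 2: faintly (2), before (2), three (1), pathway (2) → 7 ✓
Line 3: then (1), four (1), ghost (1), arrives (2) → 5 ✓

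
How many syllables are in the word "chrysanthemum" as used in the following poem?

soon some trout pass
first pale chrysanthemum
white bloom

4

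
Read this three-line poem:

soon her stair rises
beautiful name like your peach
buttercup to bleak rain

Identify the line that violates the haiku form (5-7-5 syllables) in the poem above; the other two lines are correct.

Line 3

Line 1: soon (1), her (1), stair (1), rises (2) → 5 ✓
Line 2: beautiful (3), name (1), like (1), your (1), peach (1) → 7 ✓
Line 3: buttercup (3), to (1), bleak (1), rain (1) → 6 (expected 5)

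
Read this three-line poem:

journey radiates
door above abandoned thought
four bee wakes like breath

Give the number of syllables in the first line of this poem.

5

The first line: "journey radiates": 2+3 = 5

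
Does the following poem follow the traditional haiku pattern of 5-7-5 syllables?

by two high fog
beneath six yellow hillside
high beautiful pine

No

Line 1: by (1), two (1), high (1), fog (1) → 4 (expected 5)
Line 2: beneath (2), six (1), yellow (2), hillside (2) → 7 ✓
Line 3: high (1), beautiful (3), pine (1) → 5 ✓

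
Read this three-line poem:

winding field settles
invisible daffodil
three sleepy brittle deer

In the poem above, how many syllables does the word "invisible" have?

4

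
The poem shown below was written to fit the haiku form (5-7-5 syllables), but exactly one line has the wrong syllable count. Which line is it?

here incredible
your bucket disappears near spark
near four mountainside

Line 2

Line 1: here(1) + incredible(4) = 5 ✓
Line 2: your(1) + bucket(2) + disappears(3) + near(1) + spark(1) = 8 (expected 7)
Line 3: near(1) + four(1) + mountainside(3) = 5 ✓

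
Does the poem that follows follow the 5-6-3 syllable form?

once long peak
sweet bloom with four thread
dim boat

No

Line 1: once(1) + long(1) + peak(1) = 3 (expected 5)
Line 2: sweet(1) + bloom(1) + with(1) + four(1) + thread(1) = 5 (expected 6)
Line 3: dim(1) + boat(1) = 2 (expected 3)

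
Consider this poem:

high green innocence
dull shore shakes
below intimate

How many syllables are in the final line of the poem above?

The final line: below (2), intimate (3) → 5

5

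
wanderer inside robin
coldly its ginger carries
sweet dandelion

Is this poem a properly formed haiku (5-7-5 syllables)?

Line 1: wanderer (3), inside (2), robin (2) → 7 (expected 5)
Line 2: coldly (2), its (1), ginger (2), carries (2) → 7 ✓
Line 3: sweet (1), dandelion (4) → 5 ✓

No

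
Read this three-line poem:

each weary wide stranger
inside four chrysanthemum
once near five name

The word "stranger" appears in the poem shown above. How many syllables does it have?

2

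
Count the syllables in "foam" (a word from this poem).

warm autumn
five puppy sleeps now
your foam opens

1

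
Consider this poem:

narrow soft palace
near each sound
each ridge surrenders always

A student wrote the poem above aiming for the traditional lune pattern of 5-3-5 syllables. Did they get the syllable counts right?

Line 1: narrow(2) + soft(1) + palace(2) = 5 ✓
Line 2: near(1) + each(1) + sound(1) = 3 ✓
Line 3: each(1) + ridge(1) + surrenders(3) + always(2) = 7 (expected 5)

No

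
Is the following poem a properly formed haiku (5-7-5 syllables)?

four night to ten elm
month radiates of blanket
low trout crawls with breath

Line 1: four(1) + night(1) + to(1) + ten(1) + elm(1) = 5 ✓
Line 2: month(1) + radiates(3) + of(1) + blanket(2) = 7 ✓
Line 3: low(1) + trout(1) + crawls(1) + with(1) + breath(1) = 5 ✓

Yes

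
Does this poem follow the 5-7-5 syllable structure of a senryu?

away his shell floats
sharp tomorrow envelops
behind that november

No

Line 1: away(2) + his(1) + shell(1) + floats(1) = 5 ✓
Line 2: sharp(1) + tomorrow(3) + envelops(3) = 7 ✓
Line 3: behind(2) + that(1) + november(3) = 6 (expected 5)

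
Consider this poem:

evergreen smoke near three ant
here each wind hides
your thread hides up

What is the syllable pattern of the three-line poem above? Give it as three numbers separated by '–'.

7–4–4

Line 1: evergreen(3) + smoke(1) + near(1) + three(1) + ant(1) = 7
Line 2: here(1) + each(1) + wind(1) + hides(1) = 4
Line 3: your(1) + thread(1) + hides(1) + up(1) = 4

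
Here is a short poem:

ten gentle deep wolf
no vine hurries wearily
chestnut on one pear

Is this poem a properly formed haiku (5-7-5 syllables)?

Yes

Line 1: ten (1), gentle (2), deep (1), wolf (1) → 5 ✓
Line 2: no (1), vine (1), hurries (2), wearily (3) → 7 ✓
Line 3: chestnut (2), on (1), one (1), pear (1) → 5 ✓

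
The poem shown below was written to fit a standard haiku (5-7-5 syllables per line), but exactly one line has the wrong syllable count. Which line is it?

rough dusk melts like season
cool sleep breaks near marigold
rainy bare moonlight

Line 1: rough(1) + dusk(1) + melts(1) + like(1) + season(2) = 6 (expected 5)
Line 2: cool(1) + sleep(1) + breaks(1) + near(1) + marigold(3) = 7 ✓
Line 3: rainy(2) + bare(1) + moonlight(2) = 5 ✓

Line 1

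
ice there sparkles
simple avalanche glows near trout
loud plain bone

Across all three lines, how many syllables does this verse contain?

15

Line 1: ice(1) + there(1) + sparkles(2) = 4
Line 2: simple(2) + avalanche(3) + glows(1) + near(1) + trout(1) = 8
Line 3: loud(1) + plain(1) + bone(1) = 3
Total: 4 + 8 + 3 = 15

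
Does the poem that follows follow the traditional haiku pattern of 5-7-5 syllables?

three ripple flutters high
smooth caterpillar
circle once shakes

No

Line 1: three (1), ripple (2), flutters (2), high (1) → 6 (expected 5)
Line 2: smooth (1), caterpillar (4) → 5 (expected 7)
Line 3: circle (2), once (1), shakes (1) → 4 (expected 5)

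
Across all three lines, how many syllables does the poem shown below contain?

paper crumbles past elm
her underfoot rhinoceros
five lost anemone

20

Line 1: "paper crumbles past elm": 2+2+1+1 = 6
Line 2: "her underfoot rhinoceros": 1+3+4 = 8
Line 3: "five lost anemone": 1+1+4 = 6
Total: 6 + 8 + 6 = 20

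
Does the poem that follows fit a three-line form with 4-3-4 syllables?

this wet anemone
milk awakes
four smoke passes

Line 1: this(1) + wet(1) + anemone(4) = 6 (expected 4)
Line 2: milk(1) + awakes(2) = 3 ✓
Line 3: four(1) + smoke(1) + passes(2) = 4 ✓

No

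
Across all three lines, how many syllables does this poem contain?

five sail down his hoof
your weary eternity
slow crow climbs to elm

17

Line 1: five(1) + sail(1) + down(1) + his(1) + hoof(1) = 5
Line 2: your(1) + weary(2) + eternity(4) = 7
Line 3: slow(1) + crow(1) + climbs(1) + to(1) + elm(1) = 5
Total: 5 + 7 + 5 = 17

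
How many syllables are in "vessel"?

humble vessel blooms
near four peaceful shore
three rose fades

"vessel" has 2 syllables.

2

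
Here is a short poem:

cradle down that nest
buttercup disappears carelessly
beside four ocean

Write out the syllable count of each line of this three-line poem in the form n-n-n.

Line 1: cradle(2) + down(1) + that(1) + nest(1) = 5
Line 2: buttercup(3) + disappears(3) + carelessly(3) = 9
Line 3: beside(2) + four(1) + ocean(2) = 5

5-9-5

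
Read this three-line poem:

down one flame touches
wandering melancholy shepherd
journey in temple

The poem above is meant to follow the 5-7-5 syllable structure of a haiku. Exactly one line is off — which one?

Line 1: down(1) + one(1) + flame(1) + touches(2) = 5 ✓
Line 2: wandering(3) + melancholy(4) + shepherd(2) = 9 (expected 7)
Line 3: journey(2) + in(1) + temple(2) = 5 ✓

The second line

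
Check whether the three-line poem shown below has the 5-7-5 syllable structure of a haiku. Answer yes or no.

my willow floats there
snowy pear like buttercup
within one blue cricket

No

Line 1: "my willow floats there": 1+2+1+1 = 5 ✓
Line 2: "snowy pear like buttercup": 2+1+1+3 = 7 ✓
Line 3: "within one blue cricket": 2+1+1+2 = 6 (expected 5)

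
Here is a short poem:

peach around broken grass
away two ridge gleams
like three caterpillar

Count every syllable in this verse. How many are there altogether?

17

Line 1: peach (1), around (2), broken (2), grass (1) → 6
Line 2: away (2), two (1), ridge (1), gleams (1) → 5
Line 3: like (1), three (1), caterpillar (4) → 6
Total: 6 + 5 + 6 = 17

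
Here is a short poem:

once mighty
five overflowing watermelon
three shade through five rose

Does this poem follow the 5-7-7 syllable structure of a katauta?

No

Line 1: "once mighty": 1+2 = 3 (expected 5)
Line 2: "five overflowing watermelon": 1+4+4 = 9 (expected 7)
Line 3: "three shade through five rose": 1+1+1+1+1 = 5 (expected 7)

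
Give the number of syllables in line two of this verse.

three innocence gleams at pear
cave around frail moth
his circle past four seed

Line two: "cave around frail moth": 1+2+1+1 = 5

5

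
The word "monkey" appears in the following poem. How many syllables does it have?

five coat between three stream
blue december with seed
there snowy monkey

2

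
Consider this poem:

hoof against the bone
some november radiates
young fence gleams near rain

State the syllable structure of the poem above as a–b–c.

5–7–5

Line 1: "hoof against the bone": 1+2+1+1 = 5
Line 2: "some november radiates": 1+3+3 = 7
Line 3: "young fence gleams near rain": 1+1+1+1+1 = 5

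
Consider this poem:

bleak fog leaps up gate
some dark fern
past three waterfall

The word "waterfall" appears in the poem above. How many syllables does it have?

3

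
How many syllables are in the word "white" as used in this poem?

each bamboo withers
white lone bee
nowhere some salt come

1

"white" has 1 syllable.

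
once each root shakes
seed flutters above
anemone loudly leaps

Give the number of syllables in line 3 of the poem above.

7

Line 3: "anemone loudly leaps": 4+2+1 = 7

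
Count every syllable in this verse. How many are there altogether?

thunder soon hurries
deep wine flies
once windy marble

Line 1: thunder(2) + soon(1) + hurries(2) = 5
Line 2: deep(1) + wine(1) + flies(1) = 3
Line 3: once(1) + windy(2) + marble(2) = 5
Total: 5 + 3 + 5 = 13

13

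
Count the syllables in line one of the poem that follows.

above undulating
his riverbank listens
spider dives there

Line one: above(2) + undulating(4) = 6

6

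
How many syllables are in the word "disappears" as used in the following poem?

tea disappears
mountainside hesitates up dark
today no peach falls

3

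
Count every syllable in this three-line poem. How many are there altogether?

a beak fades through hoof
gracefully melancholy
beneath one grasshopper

Line 1: a(1) + beak(1) + fades(1) + through(1) + hoof(1) = 5
Line 2: gracefully(3) + melancholy(4) = 7
Line 3: beneath(2) + one(1) + grasshopper(3) = 6
Total: 5 + 7 + 6 = 18

18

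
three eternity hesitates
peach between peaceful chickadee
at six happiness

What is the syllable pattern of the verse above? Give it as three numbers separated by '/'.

8/8/5

Line 1: "three eternity hesitates": 1+4+3 = 8
Line 2: "peach between peaceful chickadee": 1+2+2+3 = 8
Line 3: "at six happiness": 1+1+3 = 5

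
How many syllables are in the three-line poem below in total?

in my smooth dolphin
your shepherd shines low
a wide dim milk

14

Line 1: "in my smooth dolphin": 1+1+1+2 = 5
Line 2: "your shepherd shines low": 1+2+1+1 = 5
Line 3: "a wide dim milk": 1+1+1+1 = 4
Total: 5 + 5 + 4 = 14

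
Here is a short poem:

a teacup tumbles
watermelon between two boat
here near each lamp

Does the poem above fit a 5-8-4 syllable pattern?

Line 1: a(1) + teacup(2) + tumbles(2) = 5 ✓
Line 2: watermelon(4) + between(2) + two(1) + boat(1) = 8 ✓
Line 3: here(1) + near(1) + each(1) + lamp(1) = 4 ✓

Yes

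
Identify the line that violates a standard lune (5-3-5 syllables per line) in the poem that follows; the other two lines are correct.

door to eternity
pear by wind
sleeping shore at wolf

The first line

Line 1: door (1), to (1), eternity (4) → 6 (expected 5)
Line 2: pear (1), by (1), wind (1) → 3 ✓
Line 3: sleeping (2), shore (1), at (1), wolf (1) → 5 ✓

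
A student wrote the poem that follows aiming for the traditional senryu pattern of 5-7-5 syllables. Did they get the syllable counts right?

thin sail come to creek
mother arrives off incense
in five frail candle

Line 1: thin (1), sail (1), come (1), to (1), creek (1) → 5 ✓
Line 2: mother (2), arrives (2), off (1), incense (2) → 7 ✓
Line 3: in (1), five (1), frail (1), candle (2) → 5 ✓

Yes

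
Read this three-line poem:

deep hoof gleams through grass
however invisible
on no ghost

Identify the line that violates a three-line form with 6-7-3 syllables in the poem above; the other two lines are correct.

Line 1: deep(1) + hoof(1) + gleams(1) + through(1) + grass(1) = 5 (expected 6)
Line 2: however(3) + invisible(4) = 7 ✓
Line 3: on(1) + no(1) + ghost(1) = 3 ✓

The first line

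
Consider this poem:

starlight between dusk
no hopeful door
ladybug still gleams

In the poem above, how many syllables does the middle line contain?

4

The middle line: "no hopeful door": 1+2+1 = 4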